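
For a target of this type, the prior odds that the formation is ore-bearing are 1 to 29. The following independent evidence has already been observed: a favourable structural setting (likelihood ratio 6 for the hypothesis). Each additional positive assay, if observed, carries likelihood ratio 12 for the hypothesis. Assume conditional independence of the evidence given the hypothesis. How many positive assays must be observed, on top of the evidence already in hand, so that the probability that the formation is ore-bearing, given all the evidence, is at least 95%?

2

Prior odds = 1/29.
Bayes factor of the evidence already in hand = 6.
Odds after that evidence = (1/29) × 6 = 6/29.
Target odds = 0.95/0.05 = 19.
Need 12ⁿ ≥ 19 ÷ (6/29) = 551/6.
12¹ = 12 falls short of 551/6 but 12² = 144 reaches it, so n = 2.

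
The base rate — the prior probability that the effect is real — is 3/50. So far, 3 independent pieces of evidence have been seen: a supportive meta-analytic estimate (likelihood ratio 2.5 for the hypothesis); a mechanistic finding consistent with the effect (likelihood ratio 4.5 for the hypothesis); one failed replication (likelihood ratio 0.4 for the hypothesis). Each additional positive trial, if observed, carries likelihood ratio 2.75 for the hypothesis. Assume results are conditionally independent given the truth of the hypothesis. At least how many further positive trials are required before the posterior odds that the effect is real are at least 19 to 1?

5

Prior odds = 0.06/0.94 = 3/47.
Combined Bayes factor of the evidence already in hand = 2.5 × 4.5 × 0.4 = 4.5.
Odds after that evidence = (3/47) × 4.5 = 27/94.
Target odds = 19.
Need 2.75ⁿ ≥ 19 ÷ (27/94) = 1786/27.
2.75⁴ = 57.19140625 falls short of 1786/27 but 2.75⁵ = 161051/1024 reaches it, so n = 5.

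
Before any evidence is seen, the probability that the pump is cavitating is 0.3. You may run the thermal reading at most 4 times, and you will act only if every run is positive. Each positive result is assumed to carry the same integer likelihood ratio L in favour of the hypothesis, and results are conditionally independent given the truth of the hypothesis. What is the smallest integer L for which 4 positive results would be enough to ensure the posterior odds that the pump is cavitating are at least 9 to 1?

3

Prior odds = 0.3/0.7 = 3/7.
Target odds = 9.
Need L⁴ ≥ 9 ÷ (3/7) = 21.
2⁴ = 16 < 21 ≤ 81 = 3⁴, so L = 3.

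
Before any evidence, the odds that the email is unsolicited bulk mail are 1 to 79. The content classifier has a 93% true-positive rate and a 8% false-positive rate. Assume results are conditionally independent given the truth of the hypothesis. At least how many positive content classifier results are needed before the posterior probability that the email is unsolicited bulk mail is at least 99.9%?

Prior odds = 1/79.
Likelihood ratio of a positive result = 0.93/0.08 = 11.625.
Target posterior odds = 0.999/0.001 = 999.
Require 11.625ⁿ ≥ 999 ÷ (1/79) = 78921.
11.625⁴ = 74805201/4096 falls short of 78921 but 11.625⁵ ≈212307 reaches it, so n = 5.

5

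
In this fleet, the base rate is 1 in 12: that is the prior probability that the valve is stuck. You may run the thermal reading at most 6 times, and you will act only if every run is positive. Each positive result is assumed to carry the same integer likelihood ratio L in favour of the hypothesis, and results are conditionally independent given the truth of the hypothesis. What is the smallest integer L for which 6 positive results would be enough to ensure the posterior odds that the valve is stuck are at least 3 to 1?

Prior odds = (1/12)/(11/12) = 1/11.
Target odds = 3.
Need L⁶ ≥ 3 ÷ (1/11) = 33.
1⁶ = 1 < 33 ≤ 64 = 2⁶, so L = 2.

2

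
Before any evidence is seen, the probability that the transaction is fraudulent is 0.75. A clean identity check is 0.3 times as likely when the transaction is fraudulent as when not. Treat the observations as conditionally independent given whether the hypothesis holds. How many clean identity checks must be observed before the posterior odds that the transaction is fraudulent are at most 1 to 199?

6

Prior odds = 0.75/0.25 = 3.
Likelihood ratio per clean identity check = 0.3.
Target odds = 1/199.
Need 3 × 0.3ⁿ ≤ 1/199, i.e. 0.3ⁿ ≤ 1/597.
0.3⁵ = 243/100000 is still above 1/597 but 0.3⁶ = 729/1000000 is at or below it, so n = 6.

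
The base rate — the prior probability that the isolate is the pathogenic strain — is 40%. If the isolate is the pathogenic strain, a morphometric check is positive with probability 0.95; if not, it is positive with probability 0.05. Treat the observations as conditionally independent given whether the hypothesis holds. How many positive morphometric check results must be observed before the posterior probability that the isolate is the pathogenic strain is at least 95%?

Prior odds: 0.4 ÷ 0.6 = 2/3.
Likelihood ratio of a positive = 0.95/0.05 = 19.
Target odds: 0.95 ÷ 0.05 = 19.
Require 19ⁿ ≥ 19 ÷ (2/3) = 28.5.
19¹ = 19 falls short of 28.5 but 19² = 361 reaches it, so n = 2.

2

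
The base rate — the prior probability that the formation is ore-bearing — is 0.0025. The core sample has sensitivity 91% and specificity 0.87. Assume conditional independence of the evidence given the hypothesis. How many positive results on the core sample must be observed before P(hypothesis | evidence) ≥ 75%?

4

Prior odds = 0.0025/0.9975 = 1/399.
False-positive rate = 1 − 0.87 = 0.13; likelihood ratio of a positive = 0.91/0.13 = 7.
Target odds: 0.75 ÷ 0.25 = 3.
Require 7ⁿ ≥ 3 ÷ (1/399) = 1197.
7³ = 343 falls short of 1197 but 7⁴ = 2401 reaches it, so n = 4.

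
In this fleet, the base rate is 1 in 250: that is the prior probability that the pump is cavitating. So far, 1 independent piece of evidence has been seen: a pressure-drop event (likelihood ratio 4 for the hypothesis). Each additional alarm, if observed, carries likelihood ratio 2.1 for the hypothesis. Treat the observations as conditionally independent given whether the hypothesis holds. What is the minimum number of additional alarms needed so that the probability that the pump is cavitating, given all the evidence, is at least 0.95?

Prior odds = 0.004/0.996 = 1/249.
Bayes factor of the evidence already in hand = 4.
Odds after that evidence = (1/249) × 4 = 4/249.
Target odds = 0.95/0.05 = 19.
Need 2.1ⁿ ≥ 19 ÷ (4/249) = 1182.75.
2.1⁹ ≈794.28 falls short of 1182.75 but 2.1¹⁰ ≈1667.99 reaches it, so n = 10.

10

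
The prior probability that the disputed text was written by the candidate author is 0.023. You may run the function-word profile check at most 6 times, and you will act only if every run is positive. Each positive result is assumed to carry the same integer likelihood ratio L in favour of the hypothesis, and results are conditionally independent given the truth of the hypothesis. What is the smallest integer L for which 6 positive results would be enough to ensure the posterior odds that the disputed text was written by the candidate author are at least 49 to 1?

Prior odds = 0.023/0.977 = 23/977.
Target odds = 49.
Need L⁶ ≥ 49 ÷ (23/977) = 47873/23.
3⁶ = 729 < 47873/23 ≤ 4096 = 4⁶, so L = 4.

4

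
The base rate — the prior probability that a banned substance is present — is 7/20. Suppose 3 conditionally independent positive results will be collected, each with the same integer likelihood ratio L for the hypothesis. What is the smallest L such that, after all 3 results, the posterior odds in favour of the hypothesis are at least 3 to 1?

2

Prior odds = 0.35/0.65 = 7/13.
Target odds = 3.
Need L³ ≥ 3 ÷ (7/13) = 39/7.
1³ = 1 < 39/7 ≤ 8 = 2³, so L = 2.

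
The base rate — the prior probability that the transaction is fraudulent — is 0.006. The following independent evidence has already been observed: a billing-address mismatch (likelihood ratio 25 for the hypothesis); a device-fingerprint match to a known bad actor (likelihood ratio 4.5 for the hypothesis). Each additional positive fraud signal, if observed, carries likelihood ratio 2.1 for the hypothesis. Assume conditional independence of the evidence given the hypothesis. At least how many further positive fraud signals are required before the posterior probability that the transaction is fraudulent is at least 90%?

4

Prior odds = 0.006/0.994 = 3/497.
Combined Bayes factor of the evidence already in hand = 25 × 4.5 = 112.5.
Odds after that evidence = (3/497) × 112.5 = 675/994.
Target odds = 0.9/0.1 = 9.
Need 2.1ⁿ ≥ 9 ÷ (675/994) = 994/75.
2.1³ = 9.261 falls short of 994/75 but 2.1⁴ = 19.4481 reaches it, so n = 4.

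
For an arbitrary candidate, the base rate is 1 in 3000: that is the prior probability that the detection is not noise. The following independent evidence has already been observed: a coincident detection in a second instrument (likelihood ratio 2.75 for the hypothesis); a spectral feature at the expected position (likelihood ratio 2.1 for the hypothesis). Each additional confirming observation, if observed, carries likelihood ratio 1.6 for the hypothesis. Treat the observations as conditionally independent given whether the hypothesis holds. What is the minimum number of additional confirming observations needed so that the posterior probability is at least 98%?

22

Prior odds = (1/3000)/(2999/3000) = 1/2999.
Combined Bayes factor of the evidence already in hand = 2.75 × 2.1 = 5.775.
Odds after that evidence = (1/2999) × 5.775 = 231/119960.
Target odds = 0.98/0.02 = 49.
Need 1.6ⁿ ≥ 49 ÷ (231/119960) = 839720/33.
1.6²¹ ≈19342.8 falls short of 839720/33 but 1.6²² ≈30948.5 reaches it, so n = 22.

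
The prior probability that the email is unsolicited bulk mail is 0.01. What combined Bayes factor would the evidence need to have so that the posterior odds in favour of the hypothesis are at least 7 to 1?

693

Prior odds = 0.01/0.99 = 1/99.
Target odds = 7.
Required Bayes factor = 7 ÷ (1/99) = 693.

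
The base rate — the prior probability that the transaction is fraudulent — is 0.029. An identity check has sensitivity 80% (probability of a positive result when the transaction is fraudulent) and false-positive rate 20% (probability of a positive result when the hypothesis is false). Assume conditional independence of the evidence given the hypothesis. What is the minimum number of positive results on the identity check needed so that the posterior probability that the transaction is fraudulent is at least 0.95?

5

Prior odds = 0.029/0.971 = 29/971.
Likelihood ratio of a positive result = 0.8/0.2 = 4.
Target odds: 0.95 ÷ 0.05 = 19.
Need (29/971) × 4ⁿ ≥ 19, i.e. 4ⁿ ≥ 18449/29.
4⁴ = 256 falls short of 18449/29 but 4⁵ = 1024 reaches it, so n = 5.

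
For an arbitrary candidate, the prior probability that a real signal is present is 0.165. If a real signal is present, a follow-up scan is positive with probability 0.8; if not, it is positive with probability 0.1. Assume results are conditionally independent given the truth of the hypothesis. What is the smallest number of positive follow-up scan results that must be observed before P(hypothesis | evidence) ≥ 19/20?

Prior odds = 0.165/0.835 = 33/167.
Likelihood ratio of a positive = 0.8/0.1 = 8.
Target posterior odds = 0.95/0.05 = 19.
Need (33/167) × 8ⁿ ≥ 19, i.e. 8ⁿ ≥ 3173/33.
8² = 64 falls short of 3173/33 but 8³ = 512 reaches it, so n = 3.

3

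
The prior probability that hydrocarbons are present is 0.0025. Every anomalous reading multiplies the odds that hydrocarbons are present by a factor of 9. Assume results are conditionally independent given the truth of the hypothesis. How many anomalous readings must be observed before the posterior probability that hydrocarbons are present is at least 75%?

Prior odds: 0.0025 ÷ 0.9975 = 1/399.
Likelihood ratio per anomalous reading = 9.
Target odds: 0.75 ÷ 0.25 = 3.
Need (1/399) × 9ⁿ ≥ 3, i.e. 9ⁿ ≥ 1197.
9³ = 729 falls short of 1197 but 9⁴ = 6561 reaches it, so n = 4.

4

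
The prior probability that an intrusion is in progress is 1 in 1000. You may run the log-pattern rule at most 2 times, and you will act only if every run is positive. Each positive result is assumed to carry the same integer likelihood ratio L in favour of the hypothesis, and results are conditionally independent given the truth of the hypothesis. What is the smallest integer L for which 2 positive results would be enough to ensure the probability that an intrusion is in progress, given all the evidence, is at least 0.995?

446

Prior odds = 0.001/0.999 = 1/999.
Target odds = 0.995/0.005 = 199.
Need L² ≥ 199 ÷ (1/999) = 198801.
445² = 198025 < 198801 ≤ 198916 = 446², so L = 446.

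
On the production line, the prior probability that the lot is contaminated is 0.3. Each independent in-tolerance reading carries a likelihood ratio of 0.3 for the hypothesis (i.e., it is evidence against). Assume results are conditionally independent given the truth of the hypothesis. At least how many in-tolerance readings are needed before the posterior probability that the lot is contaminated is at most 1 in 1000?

Prior odds = 0.3/0.7 = 3/7.
Likelihood ratio per in-tolerance reading = 0.3.
Target odds: 0.001 ÷ 0.999 = 1/999.
Need (3/7) × 0.3ⁿ ≤ 1/999, i.e. 0.3ⁿ ≤ 7/2997.
0.3⁵ = 243/100000 is still above 7/2997 but 0.3⁶ = 729/1000000 is at or below it, so n = 6.

6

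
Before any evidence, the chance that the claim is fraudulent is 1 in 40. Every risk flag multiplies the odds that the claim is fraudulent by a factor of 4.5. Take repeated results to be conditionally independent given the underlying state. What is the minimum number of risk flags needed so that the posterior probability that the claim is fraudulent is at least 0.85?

Prior odds: 0.025 ÷ 0.975 = 1/39.
Likelihood ratio per risk flag = 4.5.
Target odds: 0.85 ÷ 0.15 = 17/3.
Need (1/39) × 4.5ⁿ ≥ 17/3, i.e. 4.5ⁿ ≥ 221.
4.5³ = 91.125 falls short of 221 but 4.5⁴ = 410.0625 reaches it, so n = 4.

4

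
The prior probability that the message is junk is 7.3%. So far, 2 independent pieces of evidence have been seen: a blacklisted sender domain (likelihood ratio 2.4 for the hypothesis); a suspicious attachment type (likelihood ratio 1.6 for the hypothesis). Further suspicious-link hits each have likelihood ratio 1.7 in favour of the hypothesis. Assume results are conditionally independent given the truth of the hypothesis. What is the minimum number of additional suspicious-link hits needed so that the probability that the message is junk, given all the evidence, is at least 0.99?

11

Prior odds = 0.073/0.927 = 73/927.
Combined Bayes factor of the evidence already in hand = 2.4 × 1.6 = 3.84.
Odds after that evidence = (73/927) × 3.84 = 2336/7725.
Target odds = 0.99/0.01 = 99.
Need 1.7ⁿ ≥ 99 ÷ (2336/7725) = 764775/2336.
1.7¹⁰ ≈201.599 falls short of 764775/2336 but 1.7¹¹ ≈342.719 reaches it, so n = 11.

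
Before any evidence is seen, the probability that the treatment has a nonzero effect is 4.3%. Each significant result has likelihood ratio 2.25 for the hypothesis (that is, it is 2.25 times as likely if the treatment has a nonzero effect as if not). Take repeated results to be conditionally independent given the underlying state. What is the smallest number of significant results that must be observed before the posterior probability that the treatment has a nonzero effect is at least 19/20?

8

Prior odds: 0.043 ÷ 0.957 = 43/957.
Likelihood ratio per significant result = 2.25.
Target posterior odds = 0.95/0.05 = 19.
Need (43/957) × 2.25ⁿ ≥ 19, i.e. 2.25ⁿ ≥ 18183/43.
2.25⁷ = 4782969/16384 falls short of 18183/43 but 2.25⁸ = 43046721/65536 reaches it, so n = 8.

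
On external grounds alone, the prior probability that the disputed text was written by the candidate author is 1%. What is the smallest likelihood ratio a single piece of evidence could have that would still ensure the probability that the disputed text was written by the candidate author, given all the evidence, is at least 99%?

9801

Prior odds = 0.01/0.99 = 1/99.
Target odds = 0.99/0.01 = 99.
Required Bayes factor = 99 ÷ (1/99) = 9801.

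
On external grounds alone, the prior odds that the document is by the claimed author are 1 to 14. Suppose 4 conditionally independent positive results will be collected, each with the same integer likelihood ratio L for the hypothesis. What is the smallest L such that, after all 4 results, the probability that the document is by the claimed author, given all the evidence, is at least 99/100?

7

Prior odds = 1/14.
Target odds = 0.99/0.01 = 99.
Need L⁴ ≥ 99 ÷ (1/14) = 1386.
6⁴ = 1296 < 1386 ≤ 2401 = 7⁴, so L = 7.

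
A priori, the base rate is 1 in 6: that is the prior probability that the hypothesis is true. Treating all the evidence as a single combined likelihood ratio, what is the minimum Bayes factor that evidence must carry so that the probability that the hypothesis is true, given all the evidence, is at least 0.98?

245

Prior odds = (1/6)/(5/6) = 0.2.
Target odds = 0.98/0.02 = 49.
Required Bayes factor = 49 ÷ 0.2 = 245.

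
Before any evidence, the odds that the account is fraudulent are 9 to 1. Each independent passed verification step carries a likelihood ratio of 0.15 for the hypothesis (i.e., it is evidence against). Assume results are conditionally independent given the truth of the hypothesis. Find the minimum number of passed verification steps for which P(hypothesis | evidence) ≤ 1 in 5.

Prior odds = 9.
Likelihood ratio per passed verification step = 0.15.
Target odds: 0.2 ÷ 0.8 = 0.25.
Need 9 × 0.15ⁿ ≤ 0.25, i.e. 0.15ⁿ ≤ 1/36.
0.15¹ = 0.15 is still above 1/36 but 0.15² = 0.0225 is at or below it, so n = 2.

2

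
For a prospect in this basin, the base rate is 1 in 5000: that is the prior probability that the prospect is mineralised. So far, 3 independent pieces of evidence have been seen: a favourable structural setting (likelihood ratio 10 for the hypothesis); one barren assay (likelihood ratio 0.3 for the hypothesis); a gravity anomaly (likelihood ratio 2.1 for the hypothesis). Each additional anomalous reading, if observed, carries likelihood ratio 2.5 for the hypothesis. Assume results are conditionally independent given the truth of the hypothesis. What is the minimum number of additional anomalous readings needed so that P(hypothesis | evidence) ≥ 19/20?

Prior odds = 0.0002/0.9998 = 1/4999.
Combined Bayes factor of the evidence already in hand = 10 × 0.3 × 2.1 = 6.3.
Odds after that evidence = (1/4999) × 6.3 = 63/49990.
Target odds = 0.95/0.05 = 19.
Need 2.5ⁿ ≥ 19 ÷ (63/49990) = 949810/63.
2.5¹⁰ = 9765625/1024 falls short of 949810/63 but 2.5¹¹ = 48828125/2048 reaches it, so n = 11.

11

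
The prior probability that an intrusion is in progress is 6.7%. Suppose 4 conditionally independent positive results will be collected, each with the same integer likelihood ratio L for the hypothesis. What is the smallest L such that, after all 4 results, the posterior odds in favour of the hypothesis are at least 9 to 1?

Prior odds = 0.067/0.933 = 67/933.
Target odds = 9.
Need L⁴ ≥ 9 ÷ (67/933) = 8397/67.
3⁴ = 81 < 8397/67 ≤ 256 = 4⁴, so L = 4.

4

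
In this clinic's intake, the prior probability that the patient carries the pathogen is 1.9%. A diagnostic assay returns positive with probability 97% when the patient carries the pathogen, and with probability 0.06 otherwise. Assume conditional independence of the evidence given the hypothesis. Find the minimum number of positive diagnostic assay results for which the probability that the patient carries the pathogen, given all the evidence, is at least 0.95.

Prior odds = 0.019/0.981 = 19/981.
Likelihood ratio of a positive result = 0.97/0.06 = 97/6.
Target posterior odds = 0.95/0.05 = 19.
Need (19/981) × (97/6)ⁿ ≥ 19, i.e. (97/6)ⁿ ≥ 981.
(97/6)² = 9409/36 falls short of 981 but (97/6)³ = 912673/216 reaches it, so n = 3.

3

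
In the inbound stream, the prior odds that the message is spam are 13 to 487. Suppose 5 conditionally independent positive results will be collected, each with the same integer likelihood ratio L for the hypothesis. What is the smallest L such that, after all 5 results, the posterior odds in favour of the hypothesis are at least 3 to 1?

3

Prior odds = 13/487.
Target odds = 3.
Need L⁵ ≥ 3 ÷ (13/487) = 1461/13.
2⁵ = 32 < 1461/13 ≤ 243 = 3⁵, so L = 3.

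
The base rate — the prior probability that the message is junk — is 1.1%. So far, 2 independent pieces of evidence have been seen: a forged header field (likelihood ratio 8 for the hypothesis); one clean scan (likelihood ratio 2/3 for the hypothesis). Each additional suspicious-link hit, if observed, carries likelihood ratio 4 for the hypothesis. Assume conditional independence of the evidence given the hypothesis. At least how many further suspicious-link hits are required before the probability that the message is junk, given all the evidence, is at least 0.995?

Prior odds = 0.011/0.989 = 11/989.
Combined Bayes factor of the evidence already in hand = 8 × (2/3) = 16/3.
Odds after that evidence = (11/989) × 16/3 = 176/2967.
Target odds = 0.995/0.005 = 199.
Need 4ⁿ ≥ 199 ÷ (176/2967) = 590433/176.
4⁵ = 1024 falls short of 590433/176 but 4⁶ = 4096 reaches it, so n = 6.

6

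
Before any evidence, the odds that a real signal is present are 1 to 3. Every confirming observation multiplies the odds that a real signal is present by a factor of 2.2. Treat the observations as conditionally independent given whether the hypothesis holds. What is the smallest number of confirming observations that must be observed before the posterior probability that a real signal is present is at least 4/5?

4

Prior odds = 1/3.
Likelihood ratio per confirming observation = 2.2.
Target posterior odds = 0.8/0.2 = 4.
Require 2.2ⁿ ≥ 4 ÷ (1/3) = 12.
2.2³ = 10.648 falls short of 12 but 2.2⁴ = 23.4256 reaches it, so n = 4.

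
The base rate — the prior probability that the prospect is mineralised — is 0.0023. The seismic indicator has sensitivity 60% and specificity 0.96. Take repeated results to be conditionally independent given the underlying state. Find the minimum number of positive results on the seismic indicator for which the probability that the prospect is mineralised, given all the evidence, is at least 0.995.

5

Prior odds = 0.0023/0.9977 = 23/9977.
False-positive rate = 1 − 0.96 = 0.04; likelihood ratio of a positive = 0.6/0.04 = 15.
Target odds: 0.995 ÷ 0.005 = 199.
Need (23/9977) × 15ⁿ ≥ 199, i.e. 15ⁿ ≥ 1985423/23.
15⁴ = 50625 falls short of 1985423/23 but 15⁵ = 759375 reaches it, so n = 5.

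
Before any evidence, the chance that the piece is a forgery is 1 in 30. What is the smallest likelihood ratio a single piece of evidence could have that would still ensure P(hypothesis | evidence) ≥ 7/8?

Prior odds = (1/30)/(29/30) = 1/29.
Target odds = 0.875/0.125 = 7.
Required Bayes factor = 7 ÷ (1/29) = 203.

203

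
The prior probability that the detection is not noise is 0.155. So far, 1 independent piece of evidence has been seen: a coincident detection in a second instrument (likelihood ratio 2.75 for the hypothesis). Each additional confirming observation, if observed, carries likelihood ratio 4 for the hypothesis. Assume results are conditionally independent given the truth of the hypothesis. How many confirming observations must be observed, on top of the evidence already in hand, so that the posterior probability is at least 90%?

Prior odds = 0.155/0.845 = 31/169.
Bayes factor of the evidence already in hand = 2.75.
Odds after that evidence = (31/169) × 2.75 = 341/676.
Target odds = 0.9/0.1 = 9.
Need 4ⁿ ≥ 9 ÷ (341/676) = 6084/341.
4² = 16 falls short of 6084/341 but 4³ = 64 reaches it, so n = 3.

3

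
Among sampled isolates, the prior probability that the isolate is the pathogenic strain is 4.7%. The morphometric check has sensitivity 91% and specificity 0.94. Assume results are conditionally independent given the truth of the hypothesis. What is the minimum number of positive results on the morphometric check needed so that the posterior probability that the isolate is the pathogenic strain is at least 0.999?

4

Prior odds = 0.047/0.953 = 47/953.
False-positive rate = 1 − 0.94 = 0.06; likelihood ratio of a positive = 0.91/0.06 = 91/6.
Target odds: 0.999 ÷ 0.001 = 999.
Require (91/6)ⁿ ≥ 999 ÷ (47/953) = 952047/47.
(91/6)³ = 753571/216 falls short of 952047/47 but (91/6)⁴ = 68574961/1296 reaches it, so n = 4.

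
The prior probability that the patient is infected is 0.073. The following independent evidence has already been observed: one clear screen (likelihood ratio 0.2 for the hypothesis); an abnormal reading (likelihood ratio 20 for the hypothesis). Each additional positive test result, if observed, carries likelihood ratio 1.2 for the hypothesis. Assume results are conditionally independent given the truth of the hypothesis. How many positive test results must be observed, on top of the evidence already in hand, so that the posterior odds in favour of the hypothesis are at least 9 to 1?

19

Prior odds = 0.073/0.927 = 73/927.
Combined Bayes factor of the evidence already in hand = 0.2 × 20 = 4.
Odds after that evidence = (73/927) × 4 = 292/927.
Target odds = 9.
Need 1.2ⁿ ≥ 9 ÷ (292/927) = 8343/292.
1.2¹⁸ ≈26.6233 falls short of 8343/292 but 1.2¹⁹ ≈31.948 reaches it, so n = 19.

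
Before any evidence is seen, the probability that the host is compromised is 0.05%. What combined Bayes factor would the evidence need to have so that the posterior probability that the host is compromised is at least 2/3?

3998

Prior odds = 0.0005/0.9995 = 1/1999.
Target odds = (2/3)/(1/3) = 2.
Required Bayes factor = 2 ÷ (1/1999) = 3998.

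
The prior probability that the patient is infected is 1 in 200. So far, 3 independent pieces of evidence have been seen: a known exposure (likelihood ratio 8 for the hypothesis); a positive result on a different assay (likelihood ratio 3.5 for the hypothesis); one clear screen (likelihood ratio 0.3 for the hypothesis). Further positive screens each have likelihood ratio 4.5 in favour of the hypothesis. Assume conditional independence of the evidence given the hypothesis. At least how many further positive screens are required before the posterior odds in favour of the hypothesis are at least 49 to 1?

Prior odds = 0.005/0.995 = 1/199.
Combined Bayes factor of the evidence already in hand = 8 × 3.5 × 0.3 = 8.4.
Odds after that evidence = (1/199) × 8.4 = 42/995.
Target odds = 49.
Need 4.5ⁿ ≥ 49 ÷ (42/995) = 6965/6.
4.5⁴ = 410.0625 falls short of 6965/6 but 4.5⁵ = 1845.28125 reaches it, so n = 5.

5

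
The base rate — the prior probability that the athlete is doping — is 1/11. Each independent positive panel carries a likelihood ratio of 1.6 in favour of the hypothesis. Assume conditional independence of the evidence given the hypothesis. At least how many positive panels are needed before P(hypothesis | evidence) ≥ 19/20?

Prior odds: (1/11) ÷ (10/11) = 0.1.
Likelihood ratio per positive panel = 1.6.
Target posterior odds = 0.95/0.05 = 19.
Require 1.6ⁿ ≥ 19 ÷ 0.1 = 190.
1.6¹¹ ≈175.922 falls short of 190 but 1.6¹² ≈281.475 reaches it, so n = 12.

12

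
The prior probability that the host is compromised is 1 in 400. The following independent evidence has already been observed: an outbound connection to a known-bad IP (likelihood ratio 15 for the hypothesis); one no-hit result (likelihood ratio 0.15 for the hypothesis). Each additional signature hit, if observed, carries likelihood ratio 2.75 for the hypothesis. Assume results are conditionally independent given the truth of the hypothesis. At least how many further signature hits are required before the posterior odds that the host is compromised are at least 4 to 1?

7

Prior odds = 0.0025/0.9975 = 1/399.
Combined Bayes factor of the evidence already in hand = 15 × 0.15 = 2.25.
Odds after that evidence = (1/399) × 2.25 = 3/532.
Target odds = 4.
Need 2.75ⁿ ≥ 4 ÷ (3/532) = 2128/3.
2.75⁶ = 1771561/4096 falls short of 2128/3 but 2.75⁷ = 19487171/16384 reaches it, so n = 7.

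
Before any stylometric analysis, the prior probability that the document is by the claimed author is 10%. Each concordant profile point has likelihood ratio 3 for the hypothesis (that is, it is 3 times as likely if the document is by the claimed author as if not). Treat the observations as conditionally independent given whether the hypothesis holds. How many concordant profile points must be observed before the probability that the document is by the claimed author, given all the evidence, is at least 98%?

Prior odds = 0.1/0.9 = 1/9.
Likelihood ratio per concordant profile point = 3.
Target odds: 0.98 ÷ 0.02 = 49.
Need (1/9) × 3ⁿ ≥ 49, i.e. 3ⁿ ≥ 441.
3⁵ = 243 falls short of 441 but 3⁶ = 729 reaches it, so n = 6.

6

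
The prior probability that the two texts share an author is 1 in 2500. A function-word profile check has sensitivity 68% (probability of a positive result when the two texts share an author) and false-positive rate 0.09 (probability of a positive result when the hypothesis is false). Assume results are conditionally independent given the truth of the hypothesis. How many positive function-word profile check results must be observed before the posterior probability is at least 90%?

5

Prior odds: 0.0004 ÷ 0.9996 = 1/2499.
Likelihood ratio of a positive result = 0.68/0.09 = 68/9.
Target posterior odds = 0.9/0.1 = 9.
Require (68/9)ⁿ ≥ 9 ÷ (1/2499) = 22491.
(68/9)⁴ = 21381376/6561 falls short of 22491 but (68/9)⁵ ≈24622.5 reaches it, so n = 5.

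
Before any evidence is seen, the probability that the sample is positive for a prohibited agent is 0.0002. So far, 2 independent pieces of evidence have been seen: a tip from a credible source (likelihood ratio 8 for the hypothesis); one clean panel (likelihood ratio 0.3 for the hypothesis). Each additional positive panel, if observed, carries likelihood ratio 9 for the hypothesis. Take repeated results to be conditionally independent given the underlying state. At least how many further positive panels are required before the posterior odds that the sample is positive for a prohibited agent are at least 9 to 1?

5

Prior odds = 0.0002/0.9998 = 1/4999.
Combined Bayes factor of the evidence already in hand = 8 × 0.3 = 2.4.
Odds after that evidence = (1/4999) × 2.4 = 12/24995.
Target odds = 9.
Need 9ⁿ ≥ 9 ÷ (12/24995) = 18746.25.
9⁴ = 6561 falls short of 18746.25 but 9⁵ = 59049 reaches it, so n = 5.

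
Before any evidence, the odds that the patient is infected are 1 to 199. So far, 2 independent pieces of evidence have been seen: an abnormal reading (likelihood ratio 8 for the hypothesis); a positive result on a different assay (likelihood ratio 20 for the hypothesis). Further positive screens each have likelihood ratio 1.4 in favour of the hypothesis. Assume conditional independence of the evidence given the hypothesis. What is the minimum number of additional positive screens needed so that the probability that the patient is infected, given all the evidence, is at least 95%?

10

Prior odds = 1/199.
Combined Bayes factor of the evidence already in hand = 8 × 20 = 160.
Odds after that evidence = (1/199) × 160 = 160/199.
Target odds = 0.95/0.05 = 19.
Need 1.4ⁿ ≥ 19 ÷ (160/199) = 23.63125.
1.4⁹ = 40353607/1953125 falls short of 23.63125 but 1.4¹⁰ = 282475249/9765625 reaches it, so n = 10.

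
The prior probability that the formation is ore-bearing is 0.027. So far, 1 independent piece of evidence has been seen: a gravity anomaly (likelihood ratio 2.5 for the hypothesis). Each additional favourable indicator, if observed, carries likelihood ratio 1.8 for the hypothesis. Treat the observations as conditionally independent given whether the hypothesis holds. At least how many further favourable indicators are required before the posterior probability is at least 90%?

Prior odds = 0.027/0.973 = 27/973.
Bayes factor of the evidence already in hand = 2.5.
Odds after that evidence = (27/973) × 2.5 = 135/1946.
Target odds = 0.9/0.1 = 9.
Need 1.8ⁿ ≥ 9 ÷ (135/1946) = 1946/15.
1.8⁸ = 43046721/390625 falls short of 1946/15 but 1.8⁹ = 387420489/1953125 reaches it, so n = 9.

9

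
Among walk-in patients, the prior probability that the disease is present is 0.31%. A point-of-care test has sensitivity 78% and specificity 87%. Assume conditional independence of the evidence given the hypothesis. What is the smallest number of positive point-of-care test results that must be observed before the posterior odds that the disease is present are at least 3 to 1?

Prior odds: 0.0031 ÷ 0.9969 = 31/9969.
False-positive rate = 1 − 0.87 = 0.13; likelihood ratio of a positive = 0.78/0.13 = 6.
Target odds = 3.
Need (31/9969) × 6ⁿ ≥ 3, i.e. 6ⁿ ≥ 29907/31.
6³ = 216 falls short of 29907/31 but 6⁴ = 1296 reaches it, so n = 4.

4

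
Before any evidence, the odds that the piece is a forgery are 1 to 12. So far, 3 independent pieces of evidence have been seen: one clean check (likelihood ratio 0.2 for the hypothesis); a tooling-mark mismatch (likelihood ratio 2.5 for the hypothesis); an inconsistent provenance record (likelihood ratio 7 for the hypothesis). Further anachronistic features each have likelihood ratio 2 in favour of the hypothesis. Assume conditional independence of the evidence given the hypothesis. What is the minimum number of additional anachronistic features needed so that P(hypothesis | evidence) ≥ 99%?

9

Prior odds = 1/12.
Combined Bayes factor of the evidence already in hand = 0.2 × 2.5 × 7 = 3.5.
Odds after that evidence = (1/12) × 3.5 = 7/24.
Target odds = 0.99/0.01 = 99.
Need 2ⁿ ≥ 99 ÷ (7/24) = 2376/7.
2⁸ = 256 falls short of 2376/7 but 2⁹ = 512 reaches it, so n = 9.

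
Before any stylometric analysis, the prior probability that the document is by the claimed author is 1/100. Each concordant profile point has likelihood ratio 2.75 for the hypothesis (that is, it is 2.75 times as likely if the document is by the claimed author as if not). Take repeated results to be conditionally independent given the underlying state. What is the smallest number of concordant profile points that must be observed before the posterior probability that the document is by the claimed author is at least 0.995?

10

Prior odds = 0.01/0.99 = 1/99.
Likelihood ratio per concordant profile point = 2.75.
Target posterior odds = 0.995/0.005 = 199.
Require 2.75ⁿ ≥ 199 ÷ (1/99) = 19701.
2.75⁹ ≈8994.86 falls short of 19701 but 2.75¹⁰ ≈24735.9 reaches it, so n = 10.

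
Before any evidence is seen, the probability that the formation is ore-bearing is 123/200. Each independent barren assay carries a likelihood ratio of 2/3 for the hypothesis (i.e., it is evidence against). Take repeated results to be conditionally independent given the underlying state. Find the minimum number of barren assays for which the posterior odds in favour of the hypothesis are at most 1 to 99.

Prior odds = 0.615/0.385 = 123/77.
Likelihood ratio per barren assay = 2/3.
Target odds = 1/99.
Need (123/77) × (2/3)ⁿ ≤ 1/99, i.e. (2/3)ⁿ ≤ 7/1107.
(2/3)¹² = 4096/531441 is still above 7/1107 but (2/3)¹³ = 8192/1594323 is at or below it, so n = 13.

13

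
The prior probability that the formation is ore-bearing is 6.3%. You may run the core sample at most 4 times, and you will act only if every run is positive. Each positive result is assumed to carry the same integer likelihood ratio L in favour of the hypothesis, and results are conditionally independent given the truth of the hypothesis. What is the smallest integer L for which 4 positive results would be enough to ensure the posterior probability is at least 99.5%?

Prior odds = 0.063/0.937 = 63/937.
Target odds = 0.995/0.005 = 199.
Need L⁴ ≥ 199 ÷ (63/937) = 186463/63.
7⁴ = 2401 < 186463/63 ≤ 4096 = 8⁴, so L = 8.

8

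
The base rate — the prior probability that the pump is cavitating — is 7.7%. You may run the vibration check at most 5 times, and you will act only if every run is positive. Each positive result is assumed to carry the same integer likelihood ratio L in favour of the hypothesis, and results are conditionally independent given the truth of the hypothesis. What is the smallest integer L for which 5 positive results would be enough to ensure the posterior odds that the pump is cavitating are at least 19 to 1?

3

Prior odds = 0.077/0.923 = 77/923.
Target odds = 19.
Need L⁵ ≥ 19 ÷ (77/923) = 17537/77.
2⁵ = 32 < 17537/77 ≤ 243 = 3⁵, so L = 3.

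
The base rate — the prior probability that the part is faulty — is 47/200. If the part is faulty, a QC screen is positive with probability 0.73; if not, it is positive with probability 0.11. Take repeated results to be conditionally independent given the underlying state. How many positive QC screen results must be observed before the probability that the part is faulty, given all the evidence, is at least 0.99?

4

Prior odds = 0.235/0.765 = 47/153.
Likelihood ratio of a positive = 0.73/0.11 = 73/11.
Target posterior odds = 0.99/0.01 = 99.
Need (47/153) × (73/11)ⁿ ≥ 99, i.e. (73/11)ⁿ ≥ 15147/47.
(73/11)³ = 389017/1331 falls short of 15147/47 but (73/11)⁴ = 28398241/14641 reaches it, so n = 4.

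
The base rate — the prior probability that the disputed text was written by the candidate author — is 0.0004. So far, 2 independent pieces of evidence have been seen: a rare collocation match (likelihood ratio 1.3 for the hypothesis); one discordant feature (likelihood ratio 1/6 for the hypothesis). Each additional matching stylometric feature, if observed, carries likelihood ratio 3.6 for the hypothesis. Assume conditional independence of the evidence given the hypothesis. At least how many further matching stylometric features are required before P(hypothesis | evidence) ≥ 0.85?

9

Prior odds = 0.0004/0.9996 = 1/2499.
Combined Bayes factor of the evidence already in hand = 1.3 × (1/6) = 13/60.
Odds after that evidence = (1/2499) × 13/60 = 13/149940.
Target odds = 0.85/0.15 = 17/3.
Need 3.6ⁿ ≥ 17/3 ÷ (13/149940) = 849660/13.
3.6⁸ ≈28211.1 falls short of 849660/13 but 3.6⁹ ≈101560 reaches it, so n = 9.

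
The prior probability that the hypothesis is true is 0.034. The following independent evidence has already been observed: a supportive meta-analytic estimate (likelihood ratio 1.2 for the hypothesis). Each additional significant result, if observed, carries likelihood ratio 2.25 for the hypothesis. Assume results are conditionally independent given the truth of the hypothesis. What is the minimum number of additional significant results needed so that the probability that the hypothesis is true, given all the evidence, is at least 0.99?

Prior odds = 0.034/0.966 = 17/483.
Bayes factor of the evidence already in hand = 1.2.
Odds after that evidence = (17/483) × 1.2 = 34/805.
Target odds = 0.99/0.01 = 99.
Need 2.25ⁿ ≥ 99 ÷ (34/805) = 79695/34.
2.25⁹ = 387420489/262144 falls short of 79695/34 but 2.25¹⁰ ≈3325.26 reaches it, so n = 10.

10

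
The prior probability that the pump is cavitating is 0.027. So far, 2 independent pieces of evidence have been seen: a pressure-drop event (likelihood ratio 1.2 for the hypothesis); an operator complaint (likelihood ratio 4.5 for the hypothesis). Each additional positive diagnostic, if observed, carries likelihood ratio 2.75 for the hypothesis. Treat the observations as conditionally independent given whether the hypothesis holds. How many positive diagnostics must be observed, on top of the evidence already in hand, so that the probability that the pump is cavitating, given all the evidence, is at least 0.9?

5

Prior odds = 0.027/0.973 = 27/973.
Combined Bayes factor of the evidence already in hand = 1.2 × 4.5 = 5.4.
Odds after that evidence = (27/973) × 5.4 = 729/4865.
Target odds = 0.9/0.1 = 9.
Need 2.75ⁿ ≥ 9 ÷ (729/4865) = 4865/81.
2.75⁴ = 57.19140625 falls short of 4865/81 but 2.75⁵ = 161051/1024 reaches it, so n = 5.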